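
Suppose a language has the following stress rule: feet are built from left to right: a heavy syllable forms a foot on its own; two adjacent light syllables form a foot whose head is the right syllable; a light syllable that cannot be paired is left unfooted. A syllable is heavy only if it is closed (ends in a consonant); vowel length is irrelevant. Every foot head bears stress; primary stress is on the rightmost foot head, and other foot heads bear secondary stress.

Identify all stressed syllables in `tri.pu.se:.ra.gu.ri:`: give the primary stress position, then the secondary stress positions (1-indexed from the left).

primary 6, secondary 2, 4

Weights: 1 tri L, 2 pu L, 3 se: L, 4 ra L, 5 gu L, 6 ri: L.
Parse left to right (heavy = foot alone; LL = one foot; stranded L unfooted): (tri.ˈpu) (se:.ˈra) (gu.ˈri:).
Foot heads: 2, 4, 6.
Primary stress on the rightmost head = syllable 6.
Secondary stress on 2, 4: tri.ˌpu.se:.ˌra.gu.ˈri:.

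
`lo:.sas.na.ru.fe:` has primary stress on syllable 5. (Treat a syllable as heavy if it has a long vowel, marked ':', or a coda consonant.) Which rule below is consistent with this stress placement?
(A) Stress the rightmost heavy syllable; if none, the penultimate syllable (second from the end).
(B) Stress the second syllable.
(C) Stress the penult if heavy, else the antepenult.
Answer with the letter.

Rule A → syllable 5 ✓.
Rule B → syllable 2 (observed: 5).
Rule C → syllable 3 (observed: 5).

A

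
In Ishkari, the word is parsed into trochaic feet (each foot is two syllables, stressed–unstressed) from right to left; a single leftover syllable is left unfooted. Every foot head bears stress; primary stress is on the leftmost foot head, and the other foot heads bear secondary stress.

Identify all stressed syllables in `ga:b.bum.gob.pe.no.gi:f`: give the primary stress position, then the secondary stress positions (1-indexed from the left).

primary 1, secondary 3, 5

Parse right to left into trochaic (ˈσσ) feet: (ˈga:b.bum) (ˈgob.pe) (ˈno.gi:f).
Foot heads (stressed positions): 1, 3, 5.
End Rule Leftmost: primary stress on the leftmost head = syllable 1.
Secondary stress on 3, 5: ˈga:b.bum.ˌgob.pe.ˌno.gi:f.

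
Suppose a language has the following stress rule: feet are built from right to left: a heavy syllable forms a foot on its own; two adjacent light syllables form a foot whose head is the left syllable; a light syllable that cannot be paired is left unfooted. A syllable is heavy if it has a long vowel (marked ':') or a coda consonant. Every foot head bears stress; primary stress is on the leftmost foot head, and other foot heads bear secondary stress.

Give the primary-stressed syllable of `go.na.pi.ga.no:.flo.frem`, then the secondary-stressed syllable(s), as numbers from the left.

Weights: 1 go L, 2 na L, 3 pi L, 4 ga L, 5 no: H, 6 flo L, 7 frem H.
Parse right to left (heavy = foot alone; LL = one foot; stranded L unfooted): (ˈgo.na) (ˈpi.ga) (ˈno:) flo (ˈfrem).
Foot heads: 1, 3, 5, 7.
Primary stress on the leftmost head = syllable 1.
Secondary stress on 3, 5, 7: ˈgo.na.ˌpi.ga.ˌno:.flo.ˌfrem.

primary 1, secondary 3, 5, 7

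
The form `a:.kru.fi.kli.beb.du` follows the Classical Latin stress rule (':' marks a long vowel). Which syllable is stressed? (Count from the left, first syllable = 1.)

5

Classical Latin: stress the penult if heavy (long vowel or closed), else the antepenult.
Weights: 4 kli L, 5 beb H, 6 du L.
The penult (syllable 5, beb) is heavy, so it takes stress.
Stress on syllable 5: a:.kru.fi.kli.ˈbeb.du.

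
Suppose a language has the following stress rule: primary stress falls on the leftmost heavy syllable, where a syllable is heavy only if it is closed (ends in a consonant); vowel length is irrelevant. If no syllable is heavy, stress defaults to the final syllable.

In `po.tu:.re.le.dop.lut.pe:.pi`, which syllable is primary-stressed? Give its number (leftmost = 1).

Weights: 1 po L, 2 tu: L, 3 re L, 4 le L, 5 dop H, 6 lut H, 7 pe: L, 8 pi L.
Heavy syllables in the domain: 5, 6. The leftmost is syllable 5 (dop).
Primary stress: syllable 5 → po.tu:.re.le.ˈdop.lut.pe:.pi.

5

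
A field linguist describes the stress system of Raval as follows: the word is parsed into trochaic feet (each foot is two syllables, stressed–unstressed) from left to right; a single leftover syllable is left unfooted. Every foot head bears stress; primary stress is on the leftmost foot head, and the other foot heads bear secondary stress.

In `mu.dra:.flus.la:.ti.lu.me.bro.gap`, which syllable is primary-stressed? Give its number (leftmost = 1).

Parse left to right into trochaic (ˈσσ) feet: (ˈmu.dra:) (ˈflus.la:) (ˈti.lu) (ˈme.bro) gap. Syllable 9 is left unfooted.
Foot heads (stressed positions): 1, 3, 5, 7.
End Rule Leftmost: primary stress on the leftmost head = syllable 1.
Primary stress: syllable 1 → ˈmu.dra:.flus.la:.ti.lu.me.bro.gap.

1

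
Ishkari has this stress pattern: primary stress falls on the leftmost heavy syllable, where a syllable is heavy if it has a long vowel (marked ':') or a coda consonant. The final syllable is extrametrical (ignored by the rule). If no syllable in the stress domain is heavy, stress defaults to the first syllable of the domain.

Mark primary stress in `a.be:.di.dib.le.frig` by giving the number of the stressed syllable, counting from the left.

2

The final syllable (6, frig) is extrametrical; the stress domain is syllables 1–5.
Weights: 1 a L, 2 be: H, 3 di L, 4 dib H, 5 le L.
Heavy syllables in the domain: 2, 4. The leftmost is syllable 2 (be:).
Primary stress: syllable 2 → a.ˈbe:.di.dib.le.frig.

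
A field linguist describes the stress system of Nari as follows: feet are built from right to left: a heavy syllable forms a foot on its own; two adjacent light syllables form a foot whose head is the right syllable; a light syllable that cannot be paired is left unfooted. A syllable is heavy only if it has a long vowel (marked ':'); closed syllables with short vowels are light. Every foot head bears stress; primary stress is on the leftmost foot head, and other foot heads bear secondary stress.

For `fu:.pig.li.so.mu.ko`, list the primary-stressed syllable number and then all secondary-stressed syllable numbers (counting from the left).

Weights: 1 fu: H, 2 pig L, 3 li L, 4 so L, 5 mu L, 6 ko L.
Parse right to left (heavy = foot alone; LL = one foot; stranded L unfooted): (ˈfu:) pig (li.ˈso) (mu.ˈko).
Foot heads: 1, 4, 6.
Primary stress on the leftmost head = syllable 1.
Secondary stress on 4, 6: ˈfu:.pig.li.ˌso.mu.ˌko.

primary 1, secondary 4, 6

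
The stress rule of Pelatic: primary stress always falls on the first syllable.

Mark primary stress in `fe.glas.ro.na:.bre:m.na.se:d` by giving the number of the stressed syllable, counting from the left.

The word has 7 syllables; the first syllable is syllable 1 (fe).
Primary stress: syllable 1 → ˈfe.glas.ro.na:.bre:m.na.se:d.

1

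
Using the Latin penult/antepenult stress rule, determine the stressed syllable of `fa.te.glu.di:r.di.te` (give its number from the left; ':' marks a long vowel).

4

Classical Latin: stress the penult if heavy (long vowel or closed), else the antepenult.
Weights: 4 di:r H, 5 di L, 6 te L.
The penult (syllable 5, di) is light, so stress falls on the antepenult (syllable 4, di:r).
Stress on syllable 4: fa.te.glu.ˈdi:r.di.te.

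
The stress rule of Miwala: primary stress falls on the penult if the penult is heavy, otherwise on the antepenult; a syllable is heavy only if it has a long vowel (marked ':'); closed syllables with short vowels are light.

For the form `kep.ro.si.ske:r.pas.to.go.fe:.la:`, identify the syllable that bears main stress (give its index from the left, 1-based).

8

Weights: 7 go L, 8 fe: H, 9 la: H.
The penult (syllable 8, fe:) is heavy, so it takes stress.
Primary stress: syllable 8 → kep.ro.si.ske:r.pas.to.go.ˈfe:.la:.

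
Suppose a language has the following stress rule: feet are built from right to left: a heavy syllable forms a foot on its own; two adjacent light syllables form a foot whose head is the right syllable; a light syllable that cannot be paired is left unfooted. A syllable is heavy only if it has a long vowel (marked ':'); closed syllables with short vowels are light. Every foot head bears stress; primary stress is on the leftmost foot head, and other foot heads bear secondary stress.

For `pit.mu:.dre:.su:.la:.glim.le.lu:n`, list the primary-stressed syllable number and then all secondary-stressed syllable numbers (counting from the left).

primary 2, secondary 3, 4, 5, 7, 8

Weights: 1 pit L, 2 mu: H, 3 dre: H, 4 su: H, 5 la: H, 6 glim L, 7 le L, 8 lu:n H.
Parse right to left (heavy = foot alone; LL = one foot; stranded L unfooted): pit (ˈmu:) (ˈdre:) (ˈsu:) (ˈla:) (glim.ˈle) (ˈlu:n).
Foot heads: 2, 3, 4, 5, 7, 8.
Primary stress on the leftmost head = syllable 2.
Secondary stress on 3, 4, 5, 7, 8: pit.ˈmu:.ˌdre:.ˌsu:.ˌla:.glim.ˌle.ˌlu:n.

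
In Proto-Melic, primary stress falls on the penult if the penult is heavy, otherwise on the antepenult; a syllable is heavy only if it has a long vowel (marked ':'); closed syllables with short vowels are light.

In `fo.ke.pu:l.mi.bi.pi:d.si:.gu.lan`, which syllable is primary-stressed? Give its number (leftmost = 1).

7

Weights: 7 si: H, 8 gu L, 9 lan L.
The penult (syllable 8, gu) is light, so stress falls on the antepenult (syllable 7, si:).
Primary stress: syllable 7 → fo.ke.pu:l.mi.bi.pi:d.ˈsi:.gu.lan.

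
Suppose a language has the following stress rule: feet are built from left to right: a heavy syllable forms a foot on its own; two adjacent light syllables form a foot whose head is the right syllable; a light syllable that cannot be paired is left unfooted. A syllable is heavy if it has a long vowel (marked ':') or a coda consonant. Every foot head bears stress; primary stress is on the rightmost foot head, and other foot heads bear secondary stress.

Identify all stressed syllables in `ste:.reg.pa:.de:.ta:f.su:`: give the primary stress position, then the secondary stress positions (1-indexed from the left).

Weights: 1 ste: H, 2 reg H, 3 pa: H, 4 de: H, 5 ta:f H, 6 su: H.
Parse left to right (heavy = foot alone; LL = one foot; stranded L unfooted): (ˈste:) (ˈreg) (ˈpa:) (ˈde:) (ˈta:f) (ˈsu:).
Foot heads: 1, 2, 3, 4, 5, 6.
Primary stress on the rightmost head = syllable 6.
Secondary stress on 1, 2, 3, 4, 5: ˌste:.ˌreg.ˌpa:.ˌde:.ˌta:f.ˈsu:.

primary 6, secondary 1, 2, 3, 4, 5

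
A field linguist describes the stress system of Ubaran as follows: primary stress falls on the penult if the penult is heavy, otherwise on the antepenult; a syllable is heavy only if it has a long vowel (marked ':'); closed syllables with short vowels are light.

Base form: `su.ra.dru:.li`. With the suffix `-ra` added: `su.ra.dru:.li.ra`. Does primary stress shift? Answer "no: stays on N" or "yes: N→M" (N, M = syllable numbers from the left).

no: stays on 3

Base `su.ra.dru:.li` (4 syllables):
  Weights: 2 ra L, 3 dru: H, 4 li L.
  The penult (syllable 3, dru:) is heavy, so it takes stress.
  → primary stress on syllable 3.
Suffixed `su.ra.dru:.li.ra` (5 syllables):
  Weights: 3 dru: H, 4 li L, 5 ra L.
  The penult (syllable 4, li) is light, so stress falls on the antepenult (syllable 3, dru:).
  → primary stress on syllable 3.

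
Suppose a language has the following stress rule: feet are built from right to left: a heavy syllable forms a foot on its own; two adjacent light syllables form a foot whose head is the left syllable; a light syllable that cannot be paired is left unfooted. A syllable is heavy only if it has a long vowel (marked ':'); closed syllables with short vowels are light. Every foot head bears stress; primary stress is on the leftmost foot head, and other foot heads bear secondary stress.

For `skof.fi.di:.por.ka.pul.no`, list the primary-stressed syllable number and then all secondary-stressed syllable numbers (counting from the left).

primary 1, secondary 3, 4, 6

Weights: 1 skof L, 2 fi L, 3 di: H, 4 por L, 5 ka L, 6 pul L, 7 no L.
Parse right to left (heavy = foot alone; LL = one foot; stranded L unfooted): (ˈskof.fi) (ˈdi:) (ˈpor.ka) (ˈpul.no).
Foot heads: 1, 3, 4, 6.
Primary stress on the leftmost head = syllable 1.
Secondary stress on 3, 4, 6: ˈskof.fi.ˌdi:.ˌpor.ka.ˌpul.no.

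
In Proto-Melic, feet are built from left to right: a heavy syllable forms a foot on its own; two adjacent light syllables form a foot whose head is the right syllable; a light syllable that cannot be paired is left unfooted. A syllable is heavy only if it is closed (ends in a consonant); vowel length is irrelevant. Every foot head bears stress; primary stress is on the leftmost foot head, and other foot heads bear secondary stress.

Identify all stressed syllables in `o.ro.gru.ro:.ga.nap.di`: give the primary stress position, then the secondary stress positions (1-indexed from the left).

primary 2, secondary 4, 6

Weights: 1 o L, 2 ro L, 3 gru L, 4 ro: L, 5 ga L, 6 nap H, 7 di L.
Parse left to right (heavy = foot alone; LL = one foot; stranded L unfooted): (o.ˈro) (gru.ˈro:) ga (ˈnap) di.
Foot heads: 2, 4, 6.
Primary stress on the leftmost head = syllable 2.
Secondary stress on 4, 6: o.ˈro.gru.ˌro:.ga.ˌnap.di.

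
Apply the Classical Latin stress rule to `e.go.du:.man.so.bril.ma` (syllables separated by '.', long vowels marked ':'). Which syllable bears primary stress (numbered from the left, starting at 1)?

Classical Latin: stress the penult if heavy (long vowel or closed), else the antepenult.
Weights: 5 so L, 6 bril H, 7 ma L.
The penult (syllable 6, bril) is heavy, so it takes stress.
Stress on syllable 6: e.go.du:.man.so.ˈbril.ma.

6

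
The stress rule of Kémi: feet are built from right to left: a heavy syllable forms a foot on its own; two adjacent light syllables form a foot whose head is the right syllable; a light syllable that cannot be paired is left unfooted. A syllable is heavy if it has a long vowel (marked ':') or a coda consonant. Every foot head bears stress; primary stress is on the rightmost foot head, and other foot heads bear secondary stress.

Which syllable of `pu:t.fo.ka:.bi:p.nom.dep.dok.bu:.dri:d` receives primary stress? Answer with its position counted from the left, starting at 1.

9

Weights: 1 pu:t H, 2 fo L, 3 ka: H, 4 bi:p H, 5 nom H, 6 dep H, 7 dok H, 8 bu: H, 9 dri:d H.
Parse right to left (heavy = foot alone; LL = one foot; stranded L unfooted): (ˈpu:t) fo (ˈka:) (ˈbi:p) (ˈnom) (ˈdep) (ˈdok) (ˈbu:) (ˈdri:d).
Foot heads: 1, 3, 4, 5, 6, 7, 8, 9.
Primary stress on the rightmost head = syllable 9.
Primary stress: syllable 9 → pu:t.fo.ka:.bi:p.nom.dep.dok.bu:.ˈdri:d.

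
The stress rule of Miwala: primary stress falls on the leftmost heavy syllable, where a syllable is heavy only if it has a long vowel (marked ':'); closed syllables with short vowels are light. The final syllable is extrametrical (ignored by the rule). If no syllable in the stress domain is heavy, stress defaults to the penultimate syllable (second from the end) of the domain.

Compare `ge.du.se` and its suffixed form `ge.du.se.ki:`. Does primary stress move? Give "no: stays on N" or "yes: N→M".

yes: 1→2

Base `ge.du.se` (3 syllables):
  The final syllable (3, se) is extrametrical; the stress domain is syllables 1–2.
  Weights: 1 ge L, 2 du L.
  No heavy syllable in the domain; default to the penultimate syllable (second from the end) of the domain = syllable 1.
  → primary stress on syllable 1.
Suffixed `ge.du.se.ki:` (4 syllables):
  The final syllable (4, ki:) is extrametrical; the stress domain is syllables 1–3.
  Weights: 1 ge L, 2 du L, 3 se L.
  No heavy syllable in the domain; default to the penultimate syllable (second from the end) of the domain = syllable 2.
  → primary stress on syllable 2.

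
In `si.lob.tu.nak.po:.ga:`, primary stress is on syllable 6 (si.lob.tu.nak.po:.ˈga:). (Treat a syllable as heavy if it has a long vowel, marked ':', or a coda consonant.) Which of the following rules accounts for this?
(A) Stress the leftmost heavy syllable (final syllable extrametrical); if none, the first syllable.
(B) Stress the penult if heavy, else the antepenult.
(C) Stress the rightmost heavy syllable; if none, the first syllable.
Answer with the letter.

C

Rule A → syllable 2 (observed: 6).
Rule B → syllable 5 (observed: 6).
Rule C → syllable 6 ✓.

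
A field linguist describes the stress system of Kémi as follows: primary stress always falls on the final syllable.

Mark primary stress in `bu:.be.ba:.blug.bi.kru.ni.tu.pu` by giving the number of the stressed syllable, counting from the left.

The word has 9 syllables; the final syllable is syllable 9 (pu).
Primary stress: syllable 9 → bu:.be.ba:.blug.bi.kru.ni.tu.ˈpu.

9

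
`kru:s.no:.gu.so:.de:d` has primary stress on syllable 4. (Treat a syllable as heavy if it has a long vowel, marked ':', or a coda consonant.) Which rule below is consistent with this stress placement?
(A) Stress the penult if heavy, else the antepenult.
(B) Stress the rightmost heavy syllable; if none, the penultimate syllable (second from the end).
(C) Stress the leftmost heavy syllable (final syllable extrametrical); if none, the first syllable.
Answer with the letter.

A

Rule A → syllable 4 ✓.
Rule B → syllable 5 (observed: 4).
Rule C → syllable 1 (observed: 4).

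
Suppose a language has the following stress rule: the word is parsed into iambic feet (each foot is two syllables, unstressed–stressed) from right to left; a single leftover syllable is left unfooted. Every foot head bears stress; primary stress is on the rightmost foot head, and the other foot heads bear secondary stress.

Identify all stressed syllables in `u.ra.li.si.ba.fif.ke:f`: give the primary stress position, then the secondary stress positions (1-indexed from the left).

Parse right to left into iambic (σˈσ) feet: u (ra.ˈli) (si.ˈba) (fif.ˈke:f). Syllable 1 is left unfooted.
Foot heads (stressed positions): 3, 5, 7.
End Rule Rightmost: primary stress on the rightmost head = syllable 7.
Secondary stress on 3, 5: u.ra.ˌli.si.ˌba.fif.ˈke:f.

primary 7, secondary 3, 5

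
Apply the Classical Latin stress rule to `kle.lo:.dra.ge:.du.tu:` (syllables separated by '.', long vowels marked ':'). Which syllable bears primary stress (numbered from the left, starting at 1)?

4

Classical Latin: stress the penult if heavy (long vowel or closed), else the antepenult.
Weights: 4 ge: H, 5 du L, 6 tu: H.
The penult (syllable 5, du) is light, so stress falls on the antepenult (syllable 4, ge:).
Stress on syllable 4: kle.lo:.dra.ˈge:.du.tu:.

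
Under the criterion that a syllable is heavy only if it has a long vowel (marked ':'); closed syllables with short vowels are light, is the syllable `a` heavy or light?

`a`: short vowel, open (no coda). Short vowel → light.

light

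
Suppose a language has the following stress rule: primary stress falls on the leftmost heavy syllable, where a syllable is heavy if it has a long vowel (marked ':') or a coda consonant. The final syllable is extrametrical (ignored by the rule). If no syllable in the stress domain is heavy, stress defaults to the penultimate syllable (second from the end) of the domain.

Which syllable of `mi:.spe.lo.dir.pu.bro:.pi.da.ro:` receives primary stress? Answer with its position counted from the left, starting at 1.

1

The final syllable (9, ro:) is extrametrical; the stress domain is syllables 1–8.
Weights: 1 mi: H, 2 spe L, 3 lo L, 4 dir H, 5 pu L, 6 bro: H, 7 pi L, 8 da L.
Heavy syllables in the domain: 1, 4, 6. The leftmost is syllable 1 (mi:).
Primary stress: syllable 1 → ˈmi:.spe.lo.dir.pu.bro:.pi.da.ro:.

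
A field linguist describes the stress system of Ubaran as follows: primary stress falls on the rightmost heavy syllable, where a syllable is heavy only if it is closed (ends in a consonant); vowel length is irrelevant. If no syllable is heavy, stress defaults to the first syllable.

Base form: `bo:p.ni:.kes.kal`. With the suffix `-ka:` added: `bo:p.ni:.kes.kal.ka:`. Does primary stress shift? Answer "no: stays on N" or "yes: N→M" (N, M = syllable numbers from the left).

Base `bo:p.ni:.kes.kal` (4 syllables):
  Weights: 1 bo:p H, 2 ni: L, 3 kes H, 4 kal H.
  Heavy syllables in the domain: 1, 3, 4. The rightmost is syllable 4 (kal).
  → primary stress on syllable 4.
Suffixed `bo:p.ni:.kes.kal.ka:` (5 syllables):
  Weights: 1 bo:p H, 2 ni: L, 3 kes H, 4 kal H, 5 ka: L.
  Heavy syllables in the domain: 1, 3, 4. The rightmost is syllable 4 (kal).
  → primary stress on syllable 4.

no: stays on 4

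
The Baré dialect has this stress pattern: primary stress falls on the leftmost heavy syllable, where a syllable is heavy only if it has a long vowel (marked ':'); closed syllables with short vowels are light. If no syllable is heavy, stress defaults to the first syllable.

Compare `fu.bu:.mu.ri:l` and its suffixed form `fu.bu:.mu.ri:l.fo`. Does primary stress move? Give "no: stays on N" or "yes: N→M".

Base `fu.bu:.mu.ri:l` (4 syllables):
  Weights: 1 fu L, 2 bu: H, 3 mu L, 4 ri:l H.
  Heavy syllables in the domain: 2, 4. The leftmost is syllable 2 (bu:).
  → primary stress on syllable 2.
Suffixed `fu.bu:.mu.ri:l.fo` (5 syllables):
  Weights: 1 fu L, 2 bu: H, 3 mu L, 4 ri:l H, 5 fo L.
  Heavy syllables in the domain: 2, 4. The leftmost is syllable 2 (bu:).
  → primary stress on syllable 2.

no: stays on 2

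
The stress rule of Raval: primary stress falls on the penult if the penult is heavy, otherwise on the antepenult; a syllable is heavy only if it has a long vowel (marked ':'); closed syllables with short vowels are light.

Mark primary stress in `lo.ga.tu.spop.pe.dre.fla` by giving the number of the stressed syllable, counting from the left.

Weights: 5 pe L, 6 dre L, 7 fla L.
The penult (syllable 6, dre) is light, so stress falls on the antepenult (syllable 5, pe).
Primary stress: syllable 5 → lo.ga.tu.spop.ˈpe.dre.fla.

5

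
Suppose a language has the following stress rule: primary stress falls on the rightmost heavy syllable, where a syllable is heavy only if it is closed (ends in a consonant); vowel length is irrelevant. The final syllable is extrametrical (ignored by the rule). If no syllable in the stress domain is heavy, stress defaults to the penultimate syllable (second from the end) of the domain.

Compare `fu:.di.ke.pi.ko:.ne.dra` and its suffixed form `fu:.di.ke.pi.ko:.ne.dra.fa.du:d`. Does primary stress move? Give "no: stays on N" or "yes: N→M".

yes: 5→7

Base `fu:.di.ke.pi.ko:.ne.dra` (7 syllables):
  The final syllable (7, dra) is extrametrical; the stress domain is syllables 1–6.
  Weights: 1 fu: L, 2 di L, 3 ke L, 4 pi L, 5 ko: L, 6 ne L.
  No heavy syllable in the domain; default to the penultimate syllable (second from the end) of the domain = syllable 5.
  → primary stress on syllable 5.
Suffixed `fu:.di.ke.pi.ko:.ne.dra.fa.du:d` (9 syllables):
  The final syllable (9, du:d) is extrametrical; the stress domain is syllables 1–8.
  Weights: 1 fu: L, 2 di L, 3 ke L, 4 pi L, 5 ko: L, 6 ne L, 7 dra L, 8 fa L.
  No heavy syllable in the domain; default to the penultimate syllable (second from the end) of the domain = syllable 7.
  → primary stress on syllable 7.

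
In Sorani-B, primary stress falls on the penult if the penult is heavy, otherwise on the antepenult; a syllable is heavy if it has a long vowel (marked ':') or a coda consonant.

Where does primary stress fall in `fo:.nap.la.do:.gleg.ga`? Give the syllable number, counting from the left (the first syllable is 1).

5

Weights: 4 do: H, 5 gleg H, 6 ga L.
The penult (syllable 5, gleg) is heavy, so it takes stress.
Primary stress: syllable 5 → fo:.nap.la.do:.ˈgleg.ga.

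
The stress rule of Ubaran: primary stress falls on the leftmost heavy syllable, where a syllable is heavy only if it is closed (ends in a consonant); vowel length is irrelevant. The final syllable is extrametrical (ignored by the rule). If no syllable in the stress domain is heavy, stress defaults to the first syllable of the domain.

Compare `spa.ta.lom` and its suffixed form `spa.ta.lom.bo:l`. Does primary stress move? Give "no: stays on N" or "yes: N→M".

yes: 1→3

Base `spa.ta.lom` (3 syllables):
  The final syllable (3, lom) is extrametrical; the stress domain is syllables 1–2.
  Weights: 1 spa L, 2 ta L.
  No heavy syllable in the domain; default to the first syllable of the domain = syllable 1.
  → primary stress on syllable 1.
Suffixed `spa.ta.lom.bo:l` (4 syllables):
  The final syllable (4, bo:l) is extrametrical; the stress domain is syllables 1–3.
  Weights: 1 spa L, 2 ta L, 3 lom H.
  Heavy syllables in the domain: 3. The leftmost is syllable 3 (lom).
  → primary stress on syllable 3.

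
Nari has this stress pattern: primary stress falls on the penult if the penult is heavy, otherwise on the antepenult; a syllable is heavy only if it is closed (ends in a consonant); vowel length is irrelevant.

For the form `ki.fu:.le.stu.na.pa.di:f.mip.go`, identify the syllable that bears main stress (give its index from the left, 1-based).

8

Weights: 7 di:f H, 8 mip H, 9 go L.
The penult (syllable 8, mip) is heavy, so it takes stress.
Primary stress: syllable 8 → ki.fu:.le.stu.na.pa.di:f.ˈmip.go.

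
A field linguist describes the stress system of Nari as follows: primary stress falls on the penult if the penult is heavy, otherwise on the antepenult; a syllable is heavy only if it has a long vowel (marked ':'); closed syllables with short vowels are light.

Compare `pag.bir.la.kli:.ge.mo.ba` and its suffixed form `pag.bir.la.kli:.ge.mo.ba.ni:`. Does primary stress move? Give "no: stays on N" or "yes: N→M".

Base `pag.bir.la.kli:.ge.mo.ba` (7 syllables):
  Weights: 5 ge L, 6 mo L, 7 ba L.
  The penult (syllable 6, mo) is light, so stress falls on the antepenult (syllable 5, ge).
  → primary stress on syllable 5.
Suffixed `pag.bir.la.kli:.ge.mo.ba.ni:` (8 syllables):
  Weights: 6 mo L, 7 ba L, 8 ni: H.
  The penult (syllable 7, ba) is light, so stress falls on the antepenult (syllable 6, mo).
  → primary stress on syllable 6.

yes: 5→6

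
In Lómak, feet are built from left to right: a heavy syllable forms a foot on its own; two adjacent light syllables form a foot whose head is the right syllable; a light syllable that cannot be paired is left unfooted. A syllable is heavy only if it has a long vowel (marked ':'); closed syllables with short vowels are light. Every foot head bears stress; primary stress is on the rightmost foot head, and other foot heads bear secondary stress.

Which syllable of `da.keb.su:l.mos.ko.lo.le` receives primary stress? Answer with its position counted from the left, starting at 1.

7

Weights: 1 da L, 2 keb L, 3 su:l H, 4 mos L, 5 ko L, 6 lo L, 7 le L.
Parse left to right (heavy = foot alone; LL = one foot; stranded L unfooted): (da.ˈkeb) (ˈsu:l) (mos.ˈko) (lo.ˈle).
Foot heads: 2, 3, 5, 7.
Primary stress on the rightmost head = syllable 7.
Primary stress: syllable 7 → da.keb.su:l.mos.ko.lo.ˈle.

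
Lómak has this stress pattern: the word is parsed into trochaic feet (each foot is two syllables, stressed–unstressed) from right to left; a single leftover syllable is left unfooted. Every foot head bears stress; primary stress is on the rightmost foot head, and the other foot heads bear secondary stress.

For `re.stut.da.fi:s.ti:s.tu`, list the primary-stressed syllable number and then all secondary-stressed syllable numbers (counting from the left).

Parse right to left into trochaic (ˈσσ) feet: (ˈre.stut) (ˈda.fi:s) (ˈti:s.tu).
Foot heads (stressed positions): 1, 3, 5.
End Rule Rightmost: primary stress on the rightmost head = syllable 5.
Secondary stress on 1, 3: ˌre.stut.ˌda.fi:s.ˈti:s.tu.

primary 5, secondary 1, 3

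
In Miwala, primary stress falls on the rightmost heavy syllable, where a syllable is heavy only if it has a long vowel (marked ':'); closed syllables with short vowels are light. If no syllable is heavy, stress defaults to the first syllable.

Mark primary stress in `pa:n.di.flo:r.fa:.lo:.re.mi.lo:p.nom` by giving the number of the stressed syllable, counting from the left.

Weights: 1 pa:n H, 2 di L, 3 flo:r H, 4 fa: H, 5 lo: H, 6 re L, 7 mi L, 8 lo:p H, 9 nom L.
Heavy syllables in the domain: 1, 3, 4, 5, 8. The rightmost is syllable 8 (lo:p).
Primary stress: syllable 8 → pa:n.di.flo:r.fa:.lo:.re.mi.ˈlo:p.nom.

8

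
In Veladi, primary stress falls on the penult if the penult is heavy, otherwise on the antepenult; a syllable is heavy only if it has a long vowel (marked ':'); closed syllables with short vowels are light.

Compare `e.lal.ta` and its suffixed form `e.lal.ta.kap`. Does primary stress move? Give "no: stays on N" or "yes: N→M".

yes: 1→2

Base `e.lal.ta` (3 syllables):
  Weights: 1 e L, 2 lal L, 3 ta L.
  The penult (syllable 2, lal) is light, so stress falls on the antepenult (syllable 1, e).
  → primary stress on syllable 1.
Suffixed `e.lal.ta.kap` (4 syllables):
  Weights: 2 lal L, 3 ta L, 4 kap L.
  The penult (syllable 3, ta) is light, so stress falls on the antepenult (syllable 2, lal).
  → primary stress on syllable 2.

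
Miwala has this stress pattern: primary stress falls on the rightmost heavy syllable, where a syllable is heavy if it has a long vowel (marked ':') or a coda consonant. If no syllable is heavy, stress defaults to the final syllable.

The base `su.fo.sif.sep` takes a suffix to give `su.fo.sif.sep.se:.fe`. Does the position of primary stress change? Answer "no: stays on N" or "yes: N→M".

Base `su.fo.sif.sep` (4 syllables):
  Weights: 1 su L, 2 fo L, 3 sif H, 4 sep H.
  Heavy syllables in the domain: 3, 4. The rightmost is syllable 4 (sep).
  → primary stress on syllable 4.
Suffixed `su.fo.sif.sep.se:.fe` (6 syllables):
  Weights: 1 su L, 2 fo L, 3 sif H, 4 sep H, 5 se: H, 6 fe L.
  Heavy syllables in the domain: 3, 4, 5. The rightmost is syllable 5 (se:).
  → primary stress on syllable 5.

yes: 4→5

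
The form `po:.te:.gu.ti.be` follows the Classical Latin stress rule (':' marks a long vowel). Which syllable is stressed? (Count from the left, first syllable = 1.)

Classical Latin: stress the penult if heavy (long vowel or closed), else the antepenult.
Weights: 3 gu L, 4 ti L, 5 be L.
The penult (syllable 4, ti) is light, so stress falls on the antepenult (syllable 3, gu).
Stress on syllable 3: po:.te:.ˈgu.ti.be.

3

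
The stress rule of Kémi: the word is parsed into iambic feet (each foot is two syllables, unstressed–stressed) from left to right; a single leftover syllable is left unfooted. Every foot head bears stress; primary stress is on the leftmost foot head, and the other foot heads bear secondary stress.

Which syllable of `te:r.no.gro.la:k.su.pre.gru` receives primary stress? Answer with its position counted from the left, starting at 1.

2

Parse left to right into iambic (σˈσ) feet: (te:r.ˈno) (gro.ˈla:k) (su.ˈpre) gru. Syllable 7 is left unfooted.
Foot heads (stressed positions): 2, 4, 6.
End Rule Leftmost: primary stress on the leftmost head = syllable 2.
Primary stress: syllable 2 → te:r.ˈno.gro.la:k.su.pre.gru.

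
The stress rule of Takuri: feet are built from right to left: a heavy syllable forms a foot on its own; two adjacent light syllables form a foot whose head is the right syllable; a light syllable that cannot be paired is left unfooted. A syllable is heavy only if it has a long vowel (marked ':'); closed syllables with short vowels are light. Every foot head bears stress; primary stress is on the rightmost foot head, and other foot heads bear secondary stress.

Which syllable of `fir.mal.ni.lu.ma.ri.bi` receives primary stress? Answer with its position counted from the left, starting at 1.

Weights: 1 fir L, 2 mal L, 3 ni L, 4 lu L, 5 ma L, 6 ri L, 7 bi L.
Parse right to left (heavy = foot alone; LL = one foot; stranded L unfooted): fir (mal.ˈni) (lu.ˈma) (ri.ˈbi).
Foot heads: 3, 5, 7.
Primary stress on the rightmost head = syllable 7.
Primary stress: syllable 7 → fir.mal.ni.lu.ma.ri.ˈbi.

7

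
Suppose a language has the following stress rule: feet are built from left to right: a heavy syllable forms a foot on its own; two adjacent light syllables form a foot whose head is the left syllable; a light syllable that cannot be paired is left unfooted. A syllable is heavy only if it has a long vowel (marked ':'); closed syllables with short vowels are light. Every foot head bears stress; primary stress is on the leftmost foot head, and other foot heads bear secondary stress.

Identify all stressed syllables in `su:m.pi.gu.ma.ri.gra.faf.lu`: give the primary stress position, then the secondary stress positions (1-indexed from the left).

primary 1, secondary 2, 4, 6

Weights: 1 su:m H, 2 pi L, 3 gu L, 4 ma L, 5 ri L, 6 gra L, 7 faf L, 8 lu L.
Parse left to right (heavy = foot alone; LL = one foot; stranded L unfooted): (ˈsu:m) (ˈpi.gu) (ˈma.ri) (ˈgra.faf) lu.
Foot heads: 1, 2, 4, 6.
Primary stress on the leftmost head = syllable 1.
Secondary stress on 2, 4, 6: ˈsu:m.ˌpi.gu.ˌma.ri.ˌgra.faf.lu.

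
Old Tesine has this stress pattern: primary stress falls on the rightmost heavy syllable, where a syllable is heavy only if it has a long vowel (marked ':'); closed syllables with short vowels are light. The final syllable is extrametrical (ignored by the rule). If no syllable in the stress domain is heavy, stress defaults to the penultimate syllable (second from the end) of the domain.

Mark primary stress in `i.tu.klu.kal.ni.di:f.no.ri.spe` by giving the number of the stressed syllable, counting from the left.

6

The final syllable (9, spe) is extrametrical; the stress domain is syllables 1–8.
Weights: 1 i L, 2 tu L, 3 klu L, 4 kal L, 5 ni L, 6 di:f H, 7 no L, 8 ri L.
Heavy syllables in the domain: 6. The rightmost is syllable 6 (di:f).
Primary stress: syllable 6 → i.tu.klu.kal.ni.ˈdi:f.no.ri.spe.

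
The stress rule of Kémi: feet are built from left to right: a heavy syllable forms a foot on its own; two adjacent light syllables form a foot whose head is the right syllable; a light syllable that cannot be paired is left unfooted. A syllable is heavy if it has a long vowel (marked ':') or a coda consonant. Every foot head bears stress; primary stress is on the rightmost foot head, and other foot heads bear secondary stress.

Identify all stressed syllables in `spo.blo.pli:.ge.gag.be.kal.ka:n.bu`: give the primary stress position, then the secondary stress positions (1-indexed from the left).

Weights: 1 spo L, 2 blo L, 3 pli: H, 4 ge L, 5 gag H, 6 be L, 7 kal H, 8 ka:n H, 9 bu L.
Parse left to right (heavy = foot alone; LL = one foot; stranded L unfooted): (spo.ˈblo) (ˈpli:) ge (ˈgag) be (ˈkal) (ˈka:n) bu.
Foot heads: 2, 3, 5, 7, 8.
Primary stress on the rightmost head = syllable 8.
Secondary stress on 2, 3, 5, 7: spo.ˌblo.ˌpli:.ge.ˌgag.be.ˌkal.ˈka:n.bu.

primary 8, secondary 2, 3, 5, 7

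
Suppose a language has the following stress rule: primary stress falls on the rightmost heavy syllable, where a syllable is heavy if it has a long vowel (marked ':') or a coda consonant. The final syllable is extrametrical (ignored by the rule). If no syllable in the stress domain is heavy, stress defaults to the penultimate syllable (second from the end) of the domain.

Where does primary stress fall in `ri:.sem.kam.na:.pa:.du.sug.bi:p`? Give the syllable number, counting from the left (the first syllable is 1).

7

The final syllable (8, bi:p) is extrametrical; the stress domain is syllables 1–7.
Weights: 1 ri: H, 2 sem H, 3 kam H, 4 na: H, 5 pa: H, 6 du L, 7 sug H.
Heavy syllables in the domain: 1, 2, 3, 4, 5, 7. The rightmost is syllable 7 (sug).
Primary stress: syllable 7 → ri:.sem.kam.na:.pa:.du.ˈsug.bi:p.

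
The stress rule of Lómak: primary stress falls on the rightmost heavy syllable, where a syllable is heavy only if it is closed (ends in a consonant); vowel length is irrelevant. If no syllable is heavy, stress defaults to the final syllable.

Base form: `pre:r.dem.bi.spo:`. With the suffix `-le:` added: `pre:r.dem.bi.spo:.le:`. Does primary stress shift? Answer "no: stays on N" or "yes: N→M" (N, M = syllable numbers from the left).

Base `pre:r.dem.bi.spo:` (4 syllables):
  Weights: 1 pre:r H, 2 dem H, 3 bi L, 4 spo: L.
  Heavy syllables in the domain: 1, 2. The rightmost is syllable 2 (dem).
  → primary stress on syllable 2.
Suffixed `pre:r.dem.bi.spo:.le:` (5 syllables):
  Weights: 1 pre:r H, 2 dem H, 3 bi L, 4 spo: L, 5 le: L.
  Heavy syllables in the domain: 1, 2. The rightmost is syllable 2 (dem).
  → primary stress on syllable 2.

no: stays on 2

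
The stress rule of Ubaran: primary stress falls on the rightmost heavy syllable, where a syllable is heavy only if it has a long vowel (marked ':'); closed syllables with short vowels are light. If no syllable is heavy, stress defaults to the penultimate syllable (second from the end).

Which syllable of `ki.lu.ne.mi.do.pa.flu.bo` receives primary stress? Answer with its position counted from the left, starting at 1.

7

Weights: 1 ki L, 2 lu L, 3 ne L, 4 mi L, 5 do L, 6 pa L, 7 flu L, 8 bo L.
No heavy syllable in the domain; default to the penultimate syllable (second from the end) = syllable 7.
Primary stress: syllable 7 → ki.lu.ne.mi.do.pa.ˈflu.bo.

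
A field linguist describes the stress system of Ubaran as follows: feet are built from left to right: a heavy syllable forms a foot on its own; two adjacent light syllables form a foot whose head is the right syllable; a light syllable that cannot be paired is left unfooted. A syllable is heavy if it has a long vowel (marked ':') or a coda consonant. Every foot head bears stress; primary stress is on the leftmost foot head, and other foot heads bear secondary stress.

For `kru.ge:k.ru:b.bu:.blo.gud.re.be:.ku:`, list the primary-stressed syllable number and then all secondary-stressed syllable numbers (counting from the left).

Weights: 1 kru L, 2 ge:k H, 3 ru:b H, 4 bu: H, 5 blo L, 6 gud H, 7 re L, 8 be: H, 9 ku: H.
Parse left to right (heavy = foot alone; LL = one foot; stranded L unfooted): kru (ˈge:k) (ˈru:b) (ˈbu:) blo (ˈgud) re (ˈbe:) (ˈku:).
Foot heads: 2, 3, 4, 6, 8, 9.
Primary stress on the leftmost head = syllable 2.
Secondary stress on 3, 4, 6, 8, 9: kru.ˈge:k.ˌru:b.ˌbu:.blo.ˌgud.re.ˌbe:.ˌku:.

primary 2, secondary 3, 4, 6, 8, 9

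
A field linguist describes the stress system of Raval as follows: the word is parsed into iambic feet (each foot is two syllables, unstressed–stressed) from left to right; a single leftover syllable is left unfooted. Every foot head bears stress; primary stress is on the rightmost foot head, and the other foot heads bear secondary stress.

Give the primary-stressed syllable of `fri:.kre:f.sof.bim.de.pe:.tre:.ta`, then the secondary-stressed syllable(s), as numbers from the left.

Parse left to right into iambic (σˈσ) feet: (fri:.ˈkre:f) (sof.ˈbim) (de.ˈpe:) (tre:.ˈta).
Foot heads (stressed positions): 2, 4, 6, 8.
End Rule Rightmost: primary stress on the rightmost head = syllable 8.
Secondary stress on 2, 4, 6: fri:.ˌkre:f.sof.ˌbim.de.ˌpe:.tre:.ˈta.

primary 8, secondary 2, 4, 6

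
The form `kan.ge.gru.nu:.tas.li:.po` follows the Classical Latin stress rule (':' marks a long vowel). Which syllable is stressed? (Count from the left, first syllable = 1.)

Classical Latin: stress the penult if heavy (long vowel or closed), else the antepenult.
Weights: 5 tas H, 6 li: H, 7 po L.
The penult (syllable 6, li:) is heavy, so it takes stress.
Stress on syllable 6: kan.ge.gru.nu:.tas.ˈli:.po.

6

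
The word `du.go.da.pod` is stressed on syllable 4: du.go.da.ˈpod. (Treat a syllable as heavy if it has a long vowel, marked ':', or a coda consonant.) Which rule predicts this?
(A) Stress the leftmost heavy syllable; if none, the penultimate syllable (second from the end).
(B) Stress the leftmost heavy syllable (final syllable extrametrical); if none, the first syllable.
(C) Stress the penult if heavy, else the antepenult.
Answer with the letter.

Rule A → syllable 4 ✓.
Rule B → syllable 1 (observed: 4).
Rule C → syllable 2 (observed: 4).

A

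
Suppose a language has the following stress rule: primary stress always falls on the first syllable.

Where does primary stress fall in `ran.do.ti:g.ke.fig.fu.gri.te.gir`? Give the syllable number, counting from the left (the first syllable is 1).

The word has 9 syllables; the first syllable is syllable 1 (ran).
Primary stress: syllable 1 → ˈran.do.ti:g.ke.fig.fu.gri.te.gir.

1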